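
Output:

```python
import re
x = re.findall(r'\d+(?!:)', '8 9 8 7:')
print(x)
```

['8', '9', '8']

A negative assertion filters positions out without eating any characters.
Since nothing is captured, `findall` lists the 3 matched substrings directly.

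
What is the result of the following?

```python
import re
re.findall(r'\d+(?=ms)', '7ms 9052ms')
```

Because the assertion is zero-width, the text it checks is not consumed and won't appear in the result.
No capturing groups, so `findall` returns the 2 full match strings.

['7', '9052']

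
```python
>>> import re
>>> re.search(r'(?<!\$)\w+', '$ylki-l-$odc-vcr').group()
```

'lki'

A negative assertion filters positions out without eating any characters.
Unlike `match`, `search` isn't anchored — it looks for the pattern anywhere in the string.
The match spans [2:5] → 'lki'.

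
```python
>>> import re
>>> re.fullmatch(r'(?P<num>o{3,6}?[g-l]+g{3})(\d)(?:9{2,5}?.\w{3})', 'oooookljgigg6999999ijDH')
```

This matches 3 to 6 of the literal 'o' (lazy), then one or more of a character in [g-l], then exactly 3 of the literal 'g' (captured as 'num'); then a digit (captured); then 2 to 5 of the literal '9' (lazy), then any character, then exactly 3 of a word character (non-capturing group).
`re.fullmatch` requires the pattern to consume the entire string.
Here the string isn't matched end-to-end, so the call returns None.

None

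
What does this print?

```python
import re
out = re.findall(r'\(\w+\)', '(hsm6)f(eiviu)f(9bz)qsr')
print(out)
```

['(hsm6)', '(eiviu)', '(9bz)']

Walking the string: at [0:6] → '(hsm6)'; at [7:14] → '(eiviu)'; at [15:20] → '(9bz)'.
With no groups in the pattern, `findall` gives back each whole match — 3 here.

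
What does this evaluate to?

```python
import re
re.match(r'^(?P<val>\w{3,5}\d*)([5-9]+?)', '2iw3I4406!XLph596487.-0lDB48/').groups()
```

The match spans [0:9] → '2iw3I4406'.
Captured: group 1 = '2iw3I440', group 2 = '6'.

('2iw3I440', '6')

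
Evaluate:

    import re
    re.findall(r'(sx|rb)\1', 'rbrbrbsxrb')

The backreference `\1` re-matches whatever the first group consumed, character for character.
One capturing group, so `findall` returns just the captured substring from the one match — 1 in all.

['rb']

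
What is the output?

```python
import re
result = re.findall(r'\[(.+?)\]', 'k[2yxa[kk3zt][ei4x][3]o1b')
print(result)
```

['2yxa[kk3zt', 'ei4x', '3']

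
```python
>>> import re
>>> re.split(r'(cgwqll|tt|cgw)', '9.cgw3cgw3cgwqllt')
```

Alternation isn't longest-match — the leftmost alternative that fits at this position is chosen.
The group in the pattern means `split` returns the separators' captures alongside the pieces.

['9.', 'cgw', '3', 'cgw', '3', 'cgwqll', 't']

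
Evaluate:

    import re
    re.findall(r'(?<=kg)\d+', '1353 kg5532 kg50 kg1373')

Because the assertion is zero-width, the text it checks is not consumed and won't appear in the result.
Scanning left to right: at [7:11] → '5532'; at [14:16] → '50'; at [19:23] → '1373'.
Since nothing is captured, `findall` lists the 3 matched substrings directly.

['5532', '50', '1373']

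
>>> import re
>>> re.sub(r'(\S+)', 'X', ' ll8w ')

' X '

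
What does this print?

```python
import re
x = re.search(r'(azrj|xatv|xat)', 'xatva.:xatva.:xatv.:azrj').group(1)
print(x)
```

xatv

The match spans [0:4] → 'xatv'.
Captured: group 1 = 'xatv'.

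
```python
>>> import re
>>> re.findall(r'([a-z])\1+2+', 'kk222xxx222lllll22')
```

`\1` has to match the exact text group 1 already captured.
Walking the string: at [0:5] match 'kk222', group 1 = 'k'; at [5:11] match 'xxx222', group 1 = 'x'; at [11:18] match 'lllll22', group 1 = 'l'.
With a single group, `findall` returns only what that group captured — 3 items.

['k', 'x', 'l']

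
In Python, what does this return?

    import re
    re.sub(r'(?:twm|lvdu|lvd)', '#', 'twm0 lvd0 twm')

Matches: at [0:3] → 'twm'; at [5:8] → 'lvd'; at [10:13] → 'twm'.
Every occurrence is swapped for '#'.

'#0 #0 #'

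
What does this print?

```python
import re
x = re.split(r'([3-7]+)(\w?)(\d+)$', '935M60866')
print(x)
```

['9', '35', 'M', '60866', '']

This matches one or more of a character in [3-7] (captured); then optionally a word character (captured); then one or more of a digit (captured); then anchored at the end.
`re.split` interleaves the captured-group text with the surrounding fragments.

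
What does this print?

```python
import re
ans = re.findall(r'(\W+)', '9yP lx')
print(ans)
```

Pattern: one or more of a non-word character (captured).
Matches: at [3:4] match ' ', group 1 = ' '.
With a single group, `findall` returns only what that group captured — 1 item.

[' ']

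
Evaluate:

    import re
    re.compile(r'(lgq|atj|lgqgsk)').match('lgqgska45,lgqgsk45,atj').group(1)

'lgq'

The match spans [0:3] → 'lgq'.
Captured: group 1 = 'lgq'.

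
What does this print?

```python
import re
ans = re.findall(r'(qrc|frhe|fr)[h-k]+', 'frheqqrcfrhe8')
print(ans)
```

['fr', 'fr']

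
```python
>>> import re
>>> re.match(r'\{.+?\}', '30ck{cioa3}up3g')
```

None

`re.match` won't scan ahead — the pattern has to work from the very first character.
Here position 0 doesn't satisfy it, so the call returns None.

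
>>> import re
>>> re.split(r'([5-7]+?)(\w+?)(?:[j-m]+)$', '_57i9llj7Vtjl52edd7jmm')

Lazy quantifiers expand one character at a time until the remainder of the pattern can match.
`re.split` interleaves the captured-group text with the surrounding fragments.

['_', '5', '7i9llj7Vtjl52edd7', '']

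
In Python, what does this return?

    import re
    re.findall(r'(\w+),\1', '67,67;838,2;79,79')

['67', '79']

The backreference `\1` re-matches whatever the first group consumed, character for character.
Scanning left to right: at [0:5] match '67,67', group 1 = '67'; at [12:17] match '79,79', group 1 = '79'.
With a single group, `findall` returns only what that group captured — 2 items.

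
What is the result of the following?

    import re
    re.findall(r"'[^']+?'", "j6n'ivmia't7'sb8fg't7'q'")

["'ivmia'", "'sb8fg'", "'q'"]

No capturing groups, so `findall` returns the 3 full match strings.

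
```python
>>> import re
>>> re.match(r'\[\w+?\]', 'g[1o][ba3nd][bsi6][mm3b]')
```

None

`re.match` won't scan ahead — the pattern has to work from the very first character.
Here the pattern fails at index 0, so the call returns None.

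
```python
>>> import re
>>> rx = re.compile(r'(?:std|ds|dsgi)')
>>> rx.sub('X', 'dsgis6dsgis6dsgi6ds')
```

'Xgis6Xgis6Xgi6X'

Branches in `(...|...)` are attempted left-to-right; the first branch that allows the whole pattern to succeed is taken.
Each match is replaced by 'X'.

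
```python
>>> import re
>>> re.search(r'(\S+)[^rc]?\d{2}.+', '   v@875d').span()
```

The pattern matches one or more of a non-whitespace character (captured); then optionally any character except [rc]; then exactly 2 of a digit, then one or more of any character.
`re.search` tries every starting position until one works.
The match spans [3:9] → 'v@875d'.
Captured: group 1 = 'v@8'.

(3, 9)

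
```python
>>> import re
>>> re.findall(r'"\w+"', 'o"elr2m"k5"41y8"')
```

Since nothing is captured, `findall` lists the 2 matched substrings directly.

['"elr2m"', '"41y8"']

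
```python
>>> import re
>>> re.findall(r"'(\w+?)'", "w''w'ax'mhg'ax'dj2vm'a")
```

['w', 'mhg', 'dj2vm']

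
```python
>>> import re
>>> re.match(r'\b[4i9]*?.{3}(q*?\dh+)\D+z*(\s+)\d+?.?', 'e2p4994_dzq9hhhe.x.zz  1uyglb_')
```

None

With `match`, the pattern is implicitly anchored at the beginning.
Here position 0 doesn't satisfy it, so the call returns None.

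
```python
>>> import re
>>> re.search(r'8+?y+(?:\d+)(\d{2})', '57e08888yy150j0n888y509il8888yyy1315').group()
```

'8888yy150'

Pattern: one or more of a literal '8' (lazy), then one or more of a literal 'y'; then one or more of a digit (non-capturing group); then exactly 2 of a digit (captured).
Unlike `match`, `search` isn't anchored — it looks for the pattern anywhere in the string.
The match spans [4:13] → '8888yy150'.
Captured: group 1 = '50'.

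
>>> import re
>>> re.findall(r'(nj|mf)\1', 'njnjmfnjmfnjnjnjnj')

['nj', 'nj', 'nj']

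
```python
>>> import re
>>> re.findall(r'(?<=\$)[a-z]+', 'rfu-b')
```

[]

Since nothing is captured, `findall` lists the 0 matched substrings directly.
Nothing in the string satisfies the pattern, so the list is empty.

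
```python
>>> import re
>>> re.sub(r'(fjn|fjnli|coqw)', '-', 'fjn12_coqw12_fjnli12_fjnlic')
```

'-12_-12_-li12_-lic'

`|` is ordered: at each position the engine commits to the first alternative that works.
Matches: at [0:3] → 'fjn'; at [6:10] → 'coqw'; at [13:16] → 'fjn'; at [21:24] → 'fjn'.
Each match is replaced by '-'.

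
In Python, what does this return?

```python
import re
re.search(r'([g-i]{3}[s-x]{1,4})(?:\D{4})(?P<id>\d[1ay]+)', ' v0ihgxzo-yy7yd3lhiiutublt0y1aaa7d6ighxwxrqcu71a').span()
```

(17, 32)

This matches exactly 3 of a character in [g-i], then 1 to 4 of a character in [s-x] (captured); then exactly 4 of a non-digit (non-capturing group); then a digit, then one or more of one of [1ay] (captured as 'id').
The match spans [17:32] → 'hiiutublt0y1aaa'.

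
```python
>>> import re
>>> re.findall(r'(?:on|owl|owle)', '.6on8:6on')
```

['on', 'on']

Scanning left to right: at [2:4] → 'on'; at [7:9] → 'on'.
With no groups in the pattern, `findall` gives back each whole match — 2 here.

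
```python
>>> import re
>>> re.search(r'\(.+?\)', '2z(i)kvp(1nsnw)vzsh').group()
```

'(i)'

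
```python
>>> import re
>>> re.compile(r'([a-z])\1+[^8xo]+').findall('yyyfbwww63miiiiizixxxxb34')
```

['y', 'x']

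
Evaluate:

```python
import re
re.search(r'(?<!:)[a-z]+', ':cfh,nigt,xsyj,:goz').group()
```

'fh'

The negative lookahead/lookbehind blocks any match where the forbidden context is present.
Unlike `match`, `search` isn't anchored — it looks for the pattern anywhere in the string.
The match spans [2:4] → 'fh'.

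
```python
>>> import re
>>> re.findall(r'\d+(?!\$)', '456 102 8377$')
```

`(?!…)`/`(?<!…)` only lets a position through if the neighbouring text does NOT match; no characters are consumed.
No capturing groups, so `findall` returns the 3 full match strings.

['456', '102', '837']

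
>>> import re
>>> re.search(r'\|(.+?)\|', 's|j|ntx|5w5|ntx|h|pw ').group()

'|j|'

The match spans [1:4] → '|j|'.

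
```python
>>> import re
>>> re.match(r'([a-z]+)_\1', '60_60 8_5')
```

None

`\1` has to match the exact text group 1 already captured.
`re.match` won't scan ahead — the pattern has to work from the very first character.
Here the string doesn't start with a match, so the call returns None.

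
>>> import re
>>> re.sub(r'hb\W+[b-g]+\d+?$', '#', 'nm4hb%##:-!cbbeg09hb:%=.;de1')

'nm4hb%##:-!cbbeg09#'

This matches the literal 'hb', then one or more of a non-word character, then one or more of a character in [b-g]; then one or more of a digit (lazy); then anchored at the end.
Matches: at [18:28] → 'hb:%=.;de1'.
`sub` substitutes '#' at each match site.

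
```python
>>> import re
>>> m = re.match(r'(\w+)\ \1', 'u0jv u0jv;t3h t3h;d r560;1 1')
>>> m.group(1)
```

'u0jv'

A backreference is literal: `\1` must see the identical characters the first group matched.
`re.match` only tries the pattern at the start of the string.
The match spans [0:9] → 'u0jv u0jv'.
Captured: group 1 = 'u0jv'.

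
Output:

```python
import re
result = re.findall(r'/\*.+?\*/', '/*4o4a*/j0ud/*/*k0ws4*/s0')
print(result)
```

Scanning left to right: at [0:8] → '/*4o4a*/'; at [12:23] → '/*/*k0ws4*/'.
Since nothing is captured, `findall` lists the 2 matched substrings directly.

['/*4o4a*/', '/*/*k0ws4*/']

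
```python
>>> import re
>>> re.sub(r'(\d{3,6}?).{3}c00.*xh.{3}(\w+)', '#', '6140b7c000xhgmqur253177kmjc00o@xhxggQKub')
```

'#'

This matches 3 to 6 of a digit (lazy) (captured); then exactly 3 of any character, then the literal 'c00', then zero or more of any character; then the literal 'xh', then exactly 3 of any character; then one or more of a word character (captured).
`sub` substitutes '#' at each match site.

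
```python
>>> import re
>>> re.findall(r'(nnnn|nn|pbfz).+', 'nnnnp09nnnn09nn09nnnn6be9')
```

['nnnn']

`|` is ordered: at each position the engine commits to the first alternative that works.
Matches: at [0:25] match 'nnnnp09nnnn09nn09nnnn6be9', group 1 = 'nnnn'.
With a single group, `findall` returns only what that group captured — 1 item.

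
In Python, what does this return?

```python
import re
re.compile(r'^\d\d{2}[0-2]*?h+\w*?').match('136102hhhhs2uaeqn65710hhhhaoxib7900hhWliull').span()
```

(0, 10)

The pattern matches anchored at the start of the string; then a digit, then exactly 2 of a digit; then zero or more of a character in [0-2] (lazy), then one or more of the literal 'h', then zero or more of a word character (lazy).
A `+?`/`*?`/`{m,n}?` starts at its minimum and grows only as far as needed for what follows to match.
With `match`, the pattern is implicitly anchored at the beginning.
The match spans [0:10] → '136102hhhh'.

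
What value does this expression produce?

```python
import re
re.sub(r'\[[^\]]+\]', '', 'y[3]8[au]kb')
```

Matches: at [1:4] → '[3]'; at [5:9] → '[au]'.
`sub` substitutes '' at each match site.

'y8kb'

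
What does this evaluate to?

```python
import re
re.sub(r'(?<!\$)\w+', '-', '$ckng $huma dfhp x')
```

'$c- $h- - -'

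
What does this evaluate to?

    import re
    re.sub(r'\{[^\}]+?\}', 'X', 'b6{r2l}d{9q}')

Matches: at [2:7] → '{r2l}'; at [8:12] → '{9q}'.
Every occurrence is swapped for 'X'.

'b6XdX'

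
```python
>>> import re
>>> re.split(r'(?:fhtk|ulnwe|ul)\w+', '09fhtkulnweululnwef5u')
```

['09', '']

Matches to split on: at [2:21] → 'fhtkulnweululnwef5u'.
Each match becomes a cut point; 2 segments remain.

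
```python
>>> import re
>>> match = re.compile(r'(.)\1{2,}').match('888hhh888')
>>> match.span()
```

The backreference `\1` re-matches whatever the first group consumed, character for character.
`match` is anchored at position 0; if the pattern doesn't fit there, it returns None.
The match spans [0:3] → '888'.
Captured: group 1 = '8'.

(0, 3)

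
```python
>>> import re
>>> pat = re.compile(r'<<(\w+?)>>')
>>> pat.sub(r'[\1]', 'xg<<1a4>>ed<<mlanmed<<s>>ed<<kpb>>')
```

'xg[1a4]ed<<mlanmed[s]ed[kpb]'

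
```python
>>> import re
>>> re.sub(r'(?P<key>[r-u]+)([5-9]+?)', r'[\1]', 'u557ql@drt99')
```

This matches one or more of a character in [r-u] (captured as 'key'); then one or more of a character in [5-9] (lazy) (captured).
The `?` after the quantifier makes it lazy — it takes as little as possible before letting the rest of the pattern try.
Matches: at [0:2] → 'u5'; at [8:11] → 'rt9'.
`\1` in the replacement pulls in group 1's text for each match.

'[u]57ql@d[rt]9'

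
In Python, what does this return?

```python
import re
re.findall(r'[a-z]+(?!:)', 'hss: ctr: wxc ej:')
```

['hs', 'ct', 'wxc', 'e']

The negative lookaround is zero-width — it rules out positions where the adjacent text would match, without consuming anything.
Walking the string: at [0:2] → 'hs'; at [5:7] → 'ct'; at [10:13] → 'wxc'; at [14:15] → 'e'.
With no groups in the pattern, `findall` gives back each whole match — 4 here.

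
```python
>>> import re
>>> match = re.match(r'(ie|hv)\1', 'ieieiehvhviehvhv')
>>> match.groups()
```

('ie',)

The backreference `\1` re-matches whatever the first group consumed, character for character.
`re.match` won't scan ahead — the pattern has to work from the very first character.
The match spans [0:4] → 'ieie'.
Captured: group 1 = 'ie'.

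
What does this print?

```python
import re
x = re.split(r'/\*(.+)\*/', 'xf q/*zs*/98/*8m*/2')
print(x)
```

With a capturing group present, the delimiter's captured portion is kept in the result list.

['xf q', 'zs*/98/*8m', '2']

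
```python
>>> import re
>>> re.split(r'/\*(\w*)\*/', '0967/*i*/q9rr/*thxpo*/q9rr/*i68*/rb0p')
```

['0967', 'i', 'q9rr', 'thxpo', 'q9rr', 'i68', 'rb0p']

The group in the pattern means `split` returns the separators' captures alongside the pieces.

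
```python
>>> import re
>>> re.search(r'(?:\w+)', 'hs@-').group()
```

'hs'

Pattern: one or more of a word character (non-capturing group).
Unlike `match`, `search` isn't anchored — it looks for the pattern anywhere in the string.
The match spans [0:2] → 'hs'.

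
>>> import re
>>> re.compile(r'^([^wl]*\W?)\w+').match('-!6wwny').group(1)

'-!6'

The pattern matches anchored at the start of the string; then zero or more of any character except [wl], then optionally a non-word character (captured); then one or more of a word character.
`re.match` won't scan ahead — the pattern has to work from the very first character.
The match spans [0:7] → '-!6wwny'.
Captured: group 1 = '-!6'.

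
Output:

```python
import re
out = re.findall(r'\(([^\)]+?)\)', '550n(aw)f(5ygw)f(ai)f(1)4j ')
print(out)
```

['aw', '5ygw', 'ai', '1']

Scanning left to right: at [4:8] match '(aw)', group 1 = 'aw'; at [9:15] match '(5ygw)', group 1 = '5ygw'; at [16:20] match '(ai)', group 1 = 'ai'; at [21:24] match '(1)', group 1 = '1'.
One capturing group, so `findall` returns just the captured substring from each match — 4 in all.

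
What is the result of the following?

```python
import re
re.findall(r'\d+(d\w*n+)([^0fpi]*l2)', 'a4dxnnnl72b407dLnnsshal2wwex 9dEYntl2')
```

[('dxnnnl72b407dLnn', 'sshal2wwex 9dEYntl2')]

This matches one or more of a digit; then a literal 'd', then zero or more of a word character, then one or more of the literal 'n' (captured); then zero or more of any character except [0fpi], then the literal 'l2' (captured).
Walking the string: at [1:37] match '4dxnnnl72b407dLnnsshal2wwex 9dEYntl2', groups = ('dxnnnl72b407dLnn', 'sshal2wwex 9dEYntl2').
2 groups means the one result is a tuple of 2 captured strings — 1 here.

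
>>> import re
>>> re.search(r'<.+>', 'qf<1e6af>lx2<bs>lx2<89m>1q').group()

`search` walks the string left to right and returns the first match it finds.
The match spans [2:24] → '<1e6af>lx2<bs>lx2<89m>'.

'<1e6af>lx2<bs>lx2<89m>'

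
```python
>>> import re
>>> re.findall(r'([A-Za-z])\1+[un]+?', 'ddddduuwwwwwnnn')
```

['d', 'w']

After group 1 captures some text, `\1` only succeeds where that same text appears again.
Scanning left to right: at [0:6] match 'dddddu', group 1 = 'd'; at [7:13] match 'wwwwwn', group 1 = 'w'.
One capturing group, so `findall` returns just the captured substring from each match — 2 in all.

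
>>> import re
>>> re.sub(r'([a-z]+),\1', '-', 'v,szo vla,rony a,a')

'v,szo vla,rony -'

`\1` is not a pattern — it's the concrete string captured by group 1, re-applied verbatim.
Matches: at [15:18] → 'a,a'.
`sub` substitutes '-' at each match site.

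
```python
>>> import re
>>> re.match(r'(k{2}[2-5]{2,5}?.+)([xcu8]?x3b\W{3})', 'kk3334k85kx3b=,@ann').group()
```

'kk3334k85kx3b=,@'

Pattern: exactly 2 of the literal 'k', then 2 to 5 of a character in [2-5] (lazy), then one or more of any character (captured); then optionally one of [xcu8], then the literal 'x3b', then exactly 3 of a non-word character (captured).
`re.match` won't scan ahead — the pattern has to work from the very first character.
The match spans [0:16] → 'kk3334k85kx3b=,@'.
Captured: group 1 = 'kk3334k85k', group 2 = 'x3b=,@'.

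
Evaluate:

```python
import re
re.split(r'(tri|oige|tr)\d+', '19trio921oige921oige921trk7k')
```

The group in the pattern means `split` returns the separators' captures alongside the pieces.

['19trio921', 'oige', '', 'oige', 'trk7k']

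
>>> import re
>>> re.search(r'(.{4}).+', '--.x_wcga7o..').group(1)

The match spans [0:13] → '--.x_wcga7o..'.
Captured: group 1 = '--.x'.

'--.x'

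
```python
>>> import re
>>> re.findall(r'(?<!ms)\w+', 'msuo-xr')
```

Because the assertion is negative and zero-width, positions next to the forbidden text are skipped.
Scanning left to right: at [0:4] → 'msuo'; at [5:7] → 'xr'.
No capturing groups, so `findall` returns the 2 full match strings.

['msuo', 'xr']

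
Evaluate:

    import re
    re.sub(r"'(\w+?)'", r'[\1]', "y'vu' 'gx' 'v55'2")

'y[vu] [gx] [v55]2'

Matches: at [1:5] → "'vu'"; at [6:10] → "'gx'"; at [11:16] → "'v55'".
The replacement refers to a captured group, so each match is rewritten using its own captured text.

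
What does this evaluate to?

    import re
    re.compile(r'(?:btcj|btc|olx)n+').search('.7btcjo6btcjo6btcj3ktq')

None

Unlike `match`, `search` isn't anchored — it looks for the pattern anywhere in the string.
Here no position works, so the call returns None.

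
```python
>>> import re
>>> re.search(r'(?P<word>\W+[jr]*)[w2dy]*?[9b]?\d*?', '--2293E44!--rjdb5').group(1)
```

'--'

The match spans [0:2] → '--'.
Captured: group 1 = '--'.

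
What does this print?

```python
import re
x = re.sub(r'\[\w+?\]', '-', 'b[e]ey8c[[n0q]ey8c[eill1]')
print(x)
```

Matches: at [1:4] → '[e]'; at [9:14] → '[n0q]'; at [18:25] → '[eill1]'.
Every occurrence is swapped for '-'.

b-ey8c[-ey8c-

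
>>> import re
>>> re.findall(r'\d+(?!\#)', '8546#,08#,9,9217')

['854', '0', '9', '9217']

`(?!…)`/`(?<!…)` only lets a position through if the neighbouring text does NOT match; no characters are consumed.
Scanning left to right: at [0:3] → '854'; at [6:7] → '0'; at [10:11] → '9'; at [12:16] → '9217'.
With no groups in the pattern, `findall` gives back each whole match — 4 here.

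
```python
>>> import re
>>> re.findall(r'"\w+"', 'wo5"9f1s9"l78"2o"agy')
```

Walking the string: at [3:10] → '"9f1s9"'; at [13:17] → '"2o"'.
No capturing groups, so `findall` returns the 2 full match strings.

['"9f1s9"', '"2o"']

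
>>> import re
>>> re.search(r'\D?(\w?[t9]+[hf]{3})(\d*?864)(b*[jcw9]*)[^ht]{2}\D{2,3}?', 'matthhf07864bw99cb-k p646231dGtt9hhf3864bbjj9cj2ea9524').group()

Pattern: optionally a non-digit; then optionally a word character, then one or more of one of [t9], then exactly 3 of one of [hf] (captured); then zero or more of a digit (lazy), then the literal '864' (captured); then zero or more of a literal 'b', then zero or more of one of [jcw9] (captured); then exactly 2 of any character except [ht], then 2 to 3 of a non-digit (lazy).
A non-greedy quantifier consumes as few characters as it can — just enough that the remainder of the pattern still matches from where it stops; whatever follows it matches normally.
`re.search` tries every starting position until one works.
The match spans [0:21] → 'matthhf07864bw99cb-k '.
Captured: group 1 = 'atthhf', group 2 = '07864', group 3 = 'bw99c'.

'matthhf07864bw99cb-k '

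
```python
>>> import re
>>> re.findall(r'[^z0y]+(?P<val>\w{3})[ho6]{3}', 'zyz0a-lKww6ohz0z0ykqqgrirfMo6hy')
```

['Kww', 'rfM']

Pattern: one or more of any character except [z0y]; then exactly 3 of a word character (captured as 'val'); then exactly 3 of one of [ho6].
Walking the string: at [4:13] match 'a-lKww6oh', group 1 = 'Kww'; at [18:30] match 'kqqgrirfMo6h', group 1 = 'rfM'.
One capturing group, so `findall` returns just the captured substring from each match — 2 in all.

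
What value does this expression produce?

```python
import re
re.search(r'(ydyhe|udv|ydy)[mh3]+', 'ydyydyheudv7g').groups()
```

('ydy',)

The match spans [3:7] → 'ydyh'.
Captured: group 1 = 'ydy'.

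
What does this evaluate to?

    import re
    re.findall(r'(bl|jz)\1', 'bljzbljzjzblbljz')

`\1` is not a pattern — it's the concrete string captured by group 1, re-applied verbatim.
Matches: at [6:10] match 'jzjz', group 1 = 'jz'; at [10:14] match 'blbl', group 1 = 'bl'.
One capturing group, so `findall` returns just the captured substring from each match — 2 in all.

['jz', 'bl']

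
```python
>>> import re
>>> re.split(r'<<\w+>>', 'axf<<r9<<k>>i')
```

Matches to split on: at [7:12] → '<<k>>'.
The string is cut at each match, leaving 2 pieces.

['axf<<r9', 'i']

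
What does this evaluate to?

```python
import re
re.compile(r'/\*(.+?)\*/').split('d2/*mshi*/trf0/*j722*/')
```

A non-greedy quantifier consumes as few characters as it can — just enough that the remainder of the pattern still matches from where it stops; whatever follows it matches normally.
Matches to split on: at [2:10] → '/*mshi*/'; at [14:22] → '/*j722*/'.
The group in the pattern means `split` returns the separators' captures alongside the pieces.

['d2', 'mshi', 'trf0', 'j722', '']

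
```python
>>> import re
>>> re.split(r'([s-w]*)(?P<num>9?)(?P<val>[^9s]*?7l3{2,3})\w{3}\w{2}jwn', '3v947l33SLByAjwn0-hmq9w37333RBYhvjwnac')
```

This matches zero or more of a character in [s-w] (captured); then optionally a literal '9' (captured as 'num'); then zero or more of any character except [9s] (lazy), then the literal '7l', then 2 to 3 of the literal '3' (captured as 'val'); then exactly 3 of a word character, then exactly 2 of a word character, then the literal 'jwn'.
Matches to split on: at [1:16] → 'v947l33SLByAjwn'.
`re.split` interleaves the captured-group text with the surrounding fragments.

['3', 'v', '9', '47l33', '0-hmq9w37333RBYhvjwnac']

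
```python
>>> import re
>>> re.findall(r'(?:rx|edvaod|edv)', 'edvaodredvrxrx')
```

['edvaod', 'edv', 'rx', 'rx']

The regex engine tests alternatives in the order written; an earlier branch that matches wins even if a later one would match more.
No capturing groups, so `findall` returns the 4 full match strings.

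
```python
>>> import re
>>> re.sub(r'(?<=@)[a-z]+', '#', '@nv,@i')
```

The lookaround is zero-width — it requires the adjacent text to match without consuming it, so the asserted text isn't part of the match.
Every occurrence is swapped for '#'.

'@#,@#'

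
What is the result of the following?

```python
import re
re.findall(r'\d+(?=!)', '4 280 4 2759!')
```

['2759']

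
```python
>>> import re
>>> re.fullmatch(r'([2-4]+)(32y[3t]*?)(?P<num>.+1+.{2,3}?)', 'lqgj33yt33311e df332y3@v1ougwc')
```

`re.fullmatch` is like wrapping the pattern in `^…$` (in single-line mode).
Here there's no way to consume every character, so the call returns None.

None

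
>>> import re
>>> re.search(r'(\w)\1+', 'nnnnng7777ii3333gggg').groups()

The backreference `\1` re-matches whatever the first group consumed, character for character.
Unlike `match`, `search` isn't anchored — it looks for the pattern anywhere in the string.
The match spans [0:5] → 'nnnnn'.
Captured: group 1 = 'n'.

('n',)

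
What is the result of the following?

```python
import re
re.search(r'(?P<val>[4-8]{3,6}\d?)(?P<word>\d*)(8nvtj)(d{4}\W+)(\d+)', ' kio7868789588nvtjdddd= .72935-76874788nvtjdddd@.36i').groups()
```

The pattern matches 3 to 6 of a character in [4-8], then optionally a digit (captured as 'val'); then zero or more of a digit (captured as 'word'); then the literal '8nv', then the literal 'tj' (captured); then exactly 4 of the literal 'd', then one or more of a non-word character (captured); then one or more of a digit (captured).
`re.search` scans for the first position where the pattern succeeds.
The match spans [4:30] → '7868789588nvtjdddd= .72935'.
Captured: group 1 = '7868789', group 2 = '58', group 3 = '8nvtj', group 4 = 'dddd= .', group 5 = '72935'.

('7868789', '58', '8nvtj', 'dddd= .', '72935')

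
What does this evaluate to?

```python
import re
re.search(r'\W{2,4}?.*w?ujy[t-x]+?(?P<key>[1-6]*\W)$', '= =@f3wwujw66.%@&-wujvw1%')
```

None

Pattern: 2 to 4 of a non-word character (lazy), then zero or more of any character; then optionally the literal 'w', then the literal 'ujy', then one or more of a character in [t-x] (lazy); then zero or more of a character in [1-6], then a non-word character (captured as 'key'); then anchored at the end.
`re.search` tries every starting position until one works.
Here no position works, so the call returns None.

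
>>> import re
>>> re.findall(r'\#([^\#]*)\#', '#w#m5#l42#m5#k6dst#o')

`findall` collects group 1 from each match (3 total).

['w', 'l42', 'k6dst']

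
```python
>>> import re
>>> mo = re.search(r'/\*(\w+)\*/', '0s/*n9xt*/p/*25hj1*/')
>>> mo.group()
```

'/*n9xt*/'

`re.search` scans for the first position where the pattern succeeds.
The match spans [2:10] → '/*n9xt*/'.
Captured: group 1 = 'n9xt'.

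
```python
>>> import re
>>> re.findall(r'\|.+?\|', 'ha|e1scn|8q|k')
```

['|e1scn|']

The `?` after the quantifier makes it lazy — it takes as little as possible before letting the rest of the pattern try.
Since nothing is captured, `findall` lists the 1 matched substring directly.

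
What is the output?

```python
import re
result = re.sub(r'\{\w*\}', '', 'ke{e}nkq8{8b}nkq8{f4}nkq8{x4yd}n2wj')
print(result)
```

`sub` substitutes '' at each match site.

kenkq8nkq8nkq8n2wj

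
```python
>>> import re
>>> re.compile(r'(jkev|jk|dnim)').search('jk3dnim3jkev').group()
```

Unlike `match`, `search` isn't anchored — it looks for the pattern anywhere in the string.
The match spans [0:2] → 'jk'.
Captured: group 1 = 'jk'.

'jk'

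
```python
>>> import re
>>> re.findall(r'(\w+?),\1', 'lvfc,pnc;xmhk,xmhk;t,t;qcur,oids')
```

['xmhk', 't']

The backreference `\1` re-matches whatever the first group consumed, character for character.
Scanning left to right: at [9:18] match 'xmhk,xmhk', group 1 = 'xmhk'; at [19:22] match 't,t', group 1 = 't'.
`findall` collects group 1 from each match (2 total).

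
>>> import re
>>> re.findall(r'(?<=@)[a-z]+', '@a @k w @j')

The `(?=…)`/`(?<=…)` assertion just peeks at neighbouring text; it doesn't advance the match position.
No capturing groups, so `findall` returns the 3 full match strings.

['a', 'k', 'j']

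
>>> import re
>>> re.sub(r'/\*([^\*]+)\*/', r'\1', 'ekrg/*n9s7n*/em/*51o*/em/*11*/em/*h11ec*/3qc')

Matches: at [4:13] → '/*n9s7n*/'; at [15:22] → '/*51o*/'; at [24:30] → '/*11*/'; at [32:41] → '/*h11ec*/'.
The replacement refers to a captured group, so each match is rewritten using its own captured text.

'ekrgn9s7nem51oem11emh11ec3qc'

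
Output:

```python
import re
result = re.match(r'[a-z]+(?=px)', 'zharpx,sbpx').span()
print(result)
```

Because the assertion is zero-width, the text it checks is not consumed and won't appear in the result.
`re.match` only tries the pattern at the start of the string.
The match spans [0:4] → 'zhar'.

(0, 4)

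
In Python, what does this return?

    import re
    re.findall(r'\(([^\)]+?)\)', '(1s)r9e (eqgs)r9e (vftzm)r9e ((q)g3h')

['1s', 'eqgs', 'vftzm', '(q']

With a single group, `findall` returns only what that group captured — 4 items.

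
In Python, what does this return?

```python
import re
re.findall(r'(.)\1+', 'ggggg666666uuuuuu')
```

The backreference `\1` re-matches whatever the first group consumed, character for character.
With a single group, `findall` returns only what that group captured — 3 items.

['g', '6', 'u']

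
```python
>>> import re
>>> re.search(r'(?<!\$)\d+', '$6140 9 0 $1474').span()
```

(2, 5)

A negative assertion filters positions out without eating any characters.
`re.search` scans for the first position where the pattern succeeds.
The match spans [2:5] → '140'.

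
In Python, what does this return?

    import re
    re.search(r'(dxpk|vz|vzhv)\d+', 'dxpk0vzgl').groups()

('dxpk',)

The match spans [0:5] → 'dxpk0'.
Captured: group 1 = 'dxpk'.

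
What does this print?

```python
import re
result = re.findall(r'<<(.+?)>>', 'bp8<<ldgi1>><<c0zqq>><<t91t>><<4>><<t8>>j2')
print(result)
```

With the lazy modifier that quantifier settles for the fewest repetitions that let the rest of the pattern succeed (the atoms after it are unaffected and can still be greedy).
Walking the string: at [3:12] match '<<ldgi1>>', group 1 = 'ldgi1'; at [12:21] match '<<c0zqq>>', group 1 = 'c0zqq'; at [21:29] match '<<t91t>>', group 1 = 't91t'; at [29:34] match '<<4>>', group 1 = '4'; at [34:40] match '<<t8>>', group 1 = 't8'.
Because there's exactly one group, `findall` drops the full match and keeps group 1 from each hit.

['ldgi1', 'c0zqq', 't91t', '4', 't8']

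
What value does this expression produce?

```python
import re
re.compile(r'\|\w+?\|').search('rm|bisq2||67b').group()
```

'|bisq2|'

The match spans [2:9] → '|bisq2|'.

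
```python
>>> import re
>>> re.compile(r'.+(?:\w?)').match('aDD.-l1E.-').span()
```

`re.match` only tries the pattern at the start of the string.
The match spans [0:10] → 'aDD.-l1E.-'.

(0, 10)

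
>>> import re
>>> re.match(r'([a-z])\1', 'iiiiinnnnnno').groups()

('i',)

The match spans [0:2] → 'ii'.
Captured: group 1 = 'i'.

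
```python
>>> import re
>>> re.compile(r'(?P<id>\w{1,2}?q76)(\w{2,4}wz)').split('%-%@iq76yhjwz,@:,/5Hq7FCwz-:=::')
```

['%-%@', 'iq76', 'yhjwz', ',@:,/5Hq7FCwz-:=::']

The pattern matches 1 to 2 of a word character (lazy), then the literal 'q76' (captured as 'id'); then 2 to 4 of a word character, then the literal 'wz' (captured).
Matches to split on: at [4:13] → 'iq76yhjwz'.
Because the pattern has a capturing group, `split` also inserts each captured text between the pieces.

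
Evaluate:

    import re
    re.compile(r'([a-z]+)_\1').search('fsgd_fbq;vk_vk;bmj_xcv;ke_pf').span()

A backreference is literal: `\1` must see the identical characters the first group matched.
The match spans [9:14] → 'vk_vk'.

(9, 14)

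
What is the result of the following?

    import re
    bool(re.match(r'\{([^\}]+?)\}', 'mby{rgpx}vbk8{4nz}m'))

False

`re.match` only tries the pattern at the start of the string.
Here position 0 doesn't satisfy it, so the call returns None, and `bool(None)` is False.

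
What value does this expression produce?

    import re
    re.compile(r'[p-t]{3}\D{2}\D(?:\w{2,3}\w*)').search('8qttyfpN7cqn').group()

'qttyfpN7cqn'

This matches exactly 3 of a character in [p-t], then exactly 2 of a non-digit; then a non-digit; then 2 to 3 of a word character, then zero or more of a word character (non-capturing group).
Unlike `match`, `search` isn't anchored — it looks for the pattern anywhere in the string.
The match spans [1:12] → 'qttyfpN7cqn'.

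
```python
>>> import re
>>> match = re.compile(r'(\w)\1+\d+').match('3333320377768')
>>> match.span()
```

(0, 13)

`\1` has to match the exact text group 1 already captured.
`match` is anchored at position 0; if the pattern doesn't fit there, it returns None.
The match spans [0:13] → '3333320377768'.
Captured: group 1 = '3'.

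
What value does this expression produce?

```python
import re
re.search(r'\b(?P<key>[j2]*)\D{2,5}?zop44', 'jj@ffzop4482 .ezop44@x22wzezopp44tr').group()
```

'jj@ffzop44'

This matches a word boundary (`\b`, zero-width); then zero or more of one of [j2] (captured as 'key'); then 2 to 5 of a non-digit (lazy), then the literal 'zo', then the literal 'p44'.
Unlike `match`, `search` isn't anchored — it looks for the pattern anywhere in the string.
The match spans [0:10] → 'jj@ffzop44'.
Captured: group 1 = 'jj'.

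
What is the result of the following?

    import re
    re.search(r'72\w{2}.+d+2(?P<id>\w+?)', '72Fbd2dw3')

None

Pattern: the literal '72', then exactly 2 of a word character, then one or more of any character; then one or more of a literal 'd', then a literal '2'; then one or more of a word character (lazy) (captured as 'id').
Here no position works, so the call returns None.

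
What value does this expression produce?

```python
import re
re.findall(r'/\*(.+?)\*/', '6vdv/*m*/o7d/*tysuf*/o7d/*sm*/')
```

['m', 'tysuf', 'sm']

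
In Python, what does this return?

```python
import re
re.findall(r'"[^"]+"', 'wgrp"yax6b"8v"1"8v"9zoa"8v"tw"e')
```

Matches: at [4:11] → '"yax6b"'; at [13:16] → '"1"'; at [18:24] → '"9zoa"'; at [26:30] → '"tw"'.
Since nothing is captured, `findall` lists the 4 matched substrings directly.

['"yax6b"', '"1"', '"9zoa"', '"tw"']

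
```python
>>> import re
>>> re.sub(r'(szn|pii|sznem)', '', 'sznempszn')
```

'emp'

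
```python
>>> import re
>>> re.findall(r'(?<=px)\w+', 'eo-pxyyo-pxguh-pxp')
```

The lookaround is zero-width — it requires the adjacent text to match without consuming it, so the asserted text isn't part of the match.
Scanning left to right: at [5:8] → 'yyo'; at [11:14] → 'guh'; at [17:18] → 'p'.
With no groups in the pattern, `findall` gives back each whole match — 3 here.

['yyo', 'guh', 'p']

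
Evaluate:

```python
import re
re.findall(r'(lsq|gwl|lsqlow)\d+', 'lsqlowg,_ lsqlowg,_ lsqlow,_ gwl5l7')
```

Scanning left to right: at [29:33] match 'gwl5', group 1 = 'gwl'.
With a single group, `findall` returns only what that group captured — 1 item.

['gwl']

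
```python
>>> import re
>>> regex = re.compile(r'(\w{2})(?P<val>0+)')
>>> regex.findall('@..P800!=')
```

[('P8', '00')]

This matches exactly 2 of a word character (captured); then one or more of a literal '0' (captured as 'val').
`findall` packs the 2 group values into a tuple for every match.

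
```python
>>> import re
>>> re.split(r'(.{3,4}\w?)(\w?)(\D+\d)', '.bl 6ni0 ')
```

['', '.bl 6', 'n', 'i0', ' ']

`re.split` interleaves the captured-group text with the surrounding fragments.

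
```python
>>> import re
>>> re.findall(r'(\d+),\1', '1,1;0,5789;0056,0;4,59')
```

['1']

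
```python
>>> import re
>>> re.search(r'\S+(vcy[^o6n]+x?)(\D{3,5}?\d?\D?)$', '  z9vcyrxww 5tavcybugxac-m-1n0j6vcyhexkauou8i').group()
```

'5tavcybugxac-m-1n0j6vcyhexkauou8i'

This matches one or more of a non-whitespace character; then the literal 'vcy', then one or more of any character except [o6n], then optionally a literal 'x' (captured); then 3 to 5 of a non-digit (lazy), then optionally a digit, then optionally a non-digit (captured); then anchored at the end.
`re.search` tries every starting position until one works.
The match spans [12:45] → '5tavcybugxac-m-1n0j6vcyhexkauou8i'.
Captured: group 1 = 'vcyhexka', group 2 = 'uou8i'.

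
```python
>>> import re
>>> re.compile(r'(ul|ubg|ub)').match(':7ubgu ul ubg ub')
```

With `match`, the pattern is implicitly anchored at the beginning.
Here position 0 doesn't satisfy it, so the call returns None.

None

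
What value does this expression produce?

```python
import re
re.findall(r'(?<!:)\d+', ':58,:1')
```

A negative assertion filters positions out without eating any characters.
Scanning left to right: at [2:3] → '8'.
No capturing groups, so `findall` returns the 1 full match string.

['8']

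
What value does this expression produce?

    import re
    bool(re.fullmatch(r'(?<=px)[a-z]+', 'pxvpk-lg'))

The `(?=…)`/`(?<=…)` assertion just peeks at neighbouring text; it doesn't advance the match position.
`fullmatch` succeeds only if the pattern covers the string from start to end.
Here the pattern can't cover the whole string, so the call returns None, and `bool(None)` is False.

False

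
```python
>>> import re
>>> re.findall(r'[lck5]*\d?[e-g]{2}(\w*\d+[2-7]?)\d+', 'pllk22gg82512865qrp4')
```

['8251286']

One capturing group, so `findall` returns just the captured substring from the one match — 1 in all.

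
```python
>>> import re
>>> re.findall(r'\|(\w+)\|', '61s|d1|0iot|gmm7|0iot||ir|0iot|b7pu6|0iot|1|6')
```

`findall` collects group 1 from each match (5 total).

['d1', 'gmm7', 'ir', 'b7pu6', '1']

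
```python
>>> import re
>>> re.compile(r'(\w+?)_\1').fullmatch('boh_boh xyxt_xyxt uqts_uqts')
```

`\1` has to match the exact text group 1 already captured.
For `fullmatch`, every character of the input must be accounted for by the pattern.
Here there's no way to consume every character, so the call returns None.

None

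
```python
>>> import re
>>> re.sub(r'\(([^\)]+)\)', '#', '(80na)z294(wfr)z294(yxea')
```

`sub` substitutes '#' at each match site.

'#z294#z294(yxea'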